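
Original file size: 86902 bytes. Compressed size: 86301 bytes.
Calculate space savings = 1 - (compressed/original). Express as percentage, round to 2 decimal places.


ratio = compressed/original = 86301/86902 = 0.993084
savings = 1 - ratio = 1 - 0.993084 = 0.006916
as a percentage: 0.006916 * 100 = 0.69%

Space savings = 1 - 86301/86902 = 0.69%


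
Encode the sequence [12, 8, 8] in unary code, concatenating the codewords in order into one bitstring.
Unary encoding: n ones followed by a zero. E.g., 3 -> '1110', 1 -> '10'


Encode each number as n ones followed by a terminating 0:
  12 -> 1111111111110 (13 bits)
  8 -> 111111110 (9 bits)
  8 -> 111111110 (9 bits)
Total length = 13 + 9 + 9 = 31 bits.

Unary([12, 8, 8]) = 1111111111110111111110111111110 (31 bits)


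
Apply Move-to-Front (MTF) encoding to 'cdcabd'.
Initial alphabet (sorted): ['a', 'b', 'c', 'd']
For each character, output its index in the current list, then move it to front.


MTF encoding:
'c': index 2 in ['a', 'b', 'c', 'd'] -> ['c', 'a', 'b', 'd']
'd': index 3 in ['c', 'a', 'b', 'd'] -> ['d', 'c', 'a', 'b']
'c': index 1 in ['d', 'c', 'a', 'b'] -> ['c', 'd', 'a', 'b']
'a': index 2 in ['c', 'd', 'a', 'b'] -> ['a', 'c', 'd', 'b']
'b': index 3 in ['a', 'c', 'd', 'b'] -> ['b', 'a', 'c', 'd']
'd': index 3 in ['b', 'a', 'c', 'd'] -> ['d', 'b', 'a', 'c']


Output: [2, 3, 1, 2, 3, 3]


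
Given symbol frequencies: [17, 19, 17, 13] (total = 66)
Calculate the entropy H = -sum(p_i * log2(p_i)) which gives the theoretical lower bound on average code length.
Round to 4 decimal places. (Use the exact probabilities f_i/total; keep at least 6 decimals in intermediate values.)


Per-symbol terms -p_i * log2(p_i) with p_i = f_i/66:
  p = 17/66 = 0.257576: log2(p) = -1.956931, -p*log2(p) = 0.504058
  p = 19/66 = 0.287879: log2(p) = -1.796467, -p*log2(p) = 0.517165
  p = 17/66 = 0.257576: log2(p) = -1.956931, -p*log2(p) = 0.504058
  p = 13/66 = 0.196970: log2(p) = -2.343954, -p*log2(p) = 0.461688
H = 0.504058 + 0.517165 + 0.504058 + 0.461688 = 1.986969

H = 1.987 bits/symbol


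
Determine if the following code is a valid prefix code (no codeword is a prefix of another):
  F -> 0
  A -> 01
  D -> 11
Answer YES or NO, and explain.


Checking each pair (does one codeword prefix another?):
  F='0' vs A='01': prefix -- VIOLATION

NO -- this is NOT a valid prefix code. F (0) is a prefix of A (01).


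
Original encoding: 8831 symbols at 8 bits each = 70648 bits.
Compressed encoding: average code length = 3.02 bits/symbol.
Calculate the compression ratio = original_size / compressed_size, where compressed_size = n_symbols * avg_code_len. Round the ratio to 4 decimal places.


original_size = n_symbols * orig_bits = 8831 * 8 = 70648 bits
compressed_size = n_symbols * avg_code_len = 8831 * 3.02 = 26669.62 bits
ratio = original_size / compressed_size = 70648 / 26669.62 = 2.649

Compression ratio = 2.649


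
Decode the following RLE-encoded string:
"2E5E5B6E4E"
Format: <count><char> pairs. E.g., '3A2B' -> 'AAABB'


Expanding each <count><char> pair:
  2E -> 'EE'
  5E -> 'EEEEE'
  5B -> 'BBBBB'
  6E -> 'EEEEEE'
  4E -> 'EEEE'

Decoded = EEEEEEEBBBBBEEEEEEEEEE


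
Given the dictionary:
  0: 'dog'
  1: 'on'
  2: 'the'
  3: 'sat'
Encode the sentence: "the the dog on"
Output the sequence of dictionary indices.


Look up each word in the dictionary:
  'the' -> 2
  'the' -> 2
  'dog' -> 0
  'on' -> 1

Encoded: [2, 2, 0, 1]


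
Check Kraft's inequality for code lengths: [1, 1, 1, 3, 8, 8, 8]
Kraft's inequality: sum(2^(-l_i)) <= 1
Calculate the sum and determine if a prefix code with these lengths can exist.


Sum = 2^(-1) + 2^(-1) + 2^(-1) + 2^(-3) + 2^(-8) + 2^(-8) + 2^(-8)
    = 0.5 + 0.5 + 0.5 + 0.125 + 0.00390625 + 0.00390625 + 0.00390625
    = 419/256 = 1.63671875
Since 1.63671875 > 1, Kraft's inequality is NOT satisfied.
A prefix code with these lengths CANNOT exist.

Kraft sum = 1.63671875. Not satisfied.


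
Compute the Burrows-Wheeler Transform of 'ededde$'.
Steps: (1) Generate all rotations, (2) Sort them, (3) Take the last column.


Rotations (sorted):
  0: $ededde -> last char: e
  1: dde$ede -> last char: e
  2: de$eded -> last char: d
  3: dedde$e -> last char: e
  4: e$ededd -> last char: d
  5: edde$ed -> last char: d
  6: ededde$ -> last char: $


BWT = eededd$


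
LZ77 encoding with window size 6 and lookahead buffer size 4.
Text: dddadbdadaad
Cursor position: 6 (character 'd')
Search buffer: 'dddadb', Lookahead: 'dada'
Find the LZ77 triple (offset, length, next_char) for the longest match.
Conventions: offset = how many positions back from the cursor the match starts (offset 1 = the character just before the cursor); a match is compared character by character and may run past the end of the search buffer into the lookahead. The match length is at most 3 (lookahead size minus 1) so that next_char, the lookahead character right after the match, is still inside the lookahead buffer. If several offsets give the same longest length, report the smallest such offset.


Try each offset into the search buffer:
  offset=1 (pos 5, char 'b'): match length 0
  offset=2 (pos 4, char 'd'): match length 1
  offset=3 (pos 3, char 'a'): match length 0
  offset=4 (pos 2, char 'd'): match length 3
  offset=5 (pos 1, char 'd'): match length 1
  offset=6 (pos 0, char 'd'): match length 1
Longest match has length 3 at offset 4.
next_char = character at position 6 + 3 = 9 -> 'a'

Best match: offset=4, length=3 (matching 'dad' starting at position 2)
LZ77 triple: (4, 3, 'a')


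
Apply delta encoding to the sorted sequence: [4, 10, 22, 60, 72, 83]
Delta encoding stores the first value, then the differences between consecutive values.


First value: 4
Deltas:
  10 - 4 = 6
  22 - 10 = 12
  60 - 22 = 38
  72 - 60 = 12
  83 - 72 = 11


Delta encoded: [4, 6, 12, 38, 12, 11]


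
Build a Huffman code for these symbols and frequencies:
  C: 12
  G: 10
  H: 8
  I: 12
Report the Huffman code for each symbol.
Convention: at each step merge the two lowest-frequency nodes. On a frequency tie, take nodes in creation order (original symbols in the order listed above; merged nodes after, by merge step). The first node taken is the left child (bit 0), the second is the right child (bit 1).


Huffman tree construction:
Step 1: Merge H(8) + G(10) = 18
Step 2: Merge C(12) + I(12) = 24
Step 3: Merge (H+G)(18) + (C+I)(24) = 42
Read each symbol's code off the tree from the root (left child = 0, right child = 1).

Codes:
  C: 10 (length 2)
  G: 01 (length 2)
  H: 00 (length 2)
  I: 11 (length 2)
Average code length: 84/42 = 2.0000 bits/symbol


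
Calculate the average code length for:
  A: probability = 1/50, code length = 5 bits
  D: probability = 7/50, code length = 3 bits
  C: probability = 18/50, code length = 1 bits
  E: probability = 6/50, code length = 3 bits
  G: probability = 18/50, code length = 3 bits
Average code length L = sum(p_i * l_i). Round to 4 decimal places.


Weighted contributions p_i * l_i:
  A: (1/50) * 5 = 5/50
  D: (7/50) * 3 = 21/50
  C: (18/50) * 1 = 18/50
  E: (6/50) * 3 = 18/50
  G: (18/50) * 3 = 54/50
Sum = (5 + 21 + 18 + 18 + 54)/50 = 116/50

L = 116/50 = 2.3200 bits/symbol


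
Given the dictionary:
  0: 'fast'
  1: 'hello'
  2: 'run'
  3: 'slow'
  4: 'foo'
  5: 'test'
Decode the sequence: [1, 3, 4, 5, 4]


Look up each index in the dictionary:
  1 -> 'hello'
  3 -> 'slow'
  4 -> 'foo'
  5 -> 'test'
  4 -> 'foo'

Decoded: "hello slow foo test foo"


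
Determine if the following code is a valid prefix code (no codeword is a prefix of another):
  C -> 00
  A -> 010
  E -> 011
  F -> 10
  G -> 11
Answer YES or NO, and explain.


Checking each pair (does one codeword prefix another?):
  C='00' vs A='010': no prefix
  C='00' vs E='011': no prefix
  C='00' vs F='10': no prefix
  C='00' vs G='11': no prefix
  A='010' vs C='00': no prefix
  A='010' vs E='011': no prefix
  A='010' vs F='10': no prefix
  A='010' vs G='11': no prefix
  E='011' vs C='00': no prefix
  E='011' vs A='010': no prefix
  E='011' vs F='10': no prefix
  E='011' vs G='11': no prefix
  F='10' vs C='00': no prefix
  F='10' vs A='010': no prefix
  F='10' vs E='011': no prefix
  F='10' vs G='11': no prefix
  G='11' vs C='00': no prefix
  G='11' vs A='010': no prefix
  G='11' vs E='011': no prefix
  G='11' vs F='10': no prefix
No violation found over all pairs.

YES -- this is a valid prefix code. No codeword is a prefix of any other codeword.


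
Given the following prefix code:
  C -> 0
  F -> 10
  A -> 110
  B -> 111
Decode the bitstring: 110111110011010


Decoding step by step:
Bits 110 -> A
Bits 111 -> B
Bits 110 -> A
Bits 0 -> C
Bits 110 -> A
Bits 10 -> F


Decoded message: ABACAF


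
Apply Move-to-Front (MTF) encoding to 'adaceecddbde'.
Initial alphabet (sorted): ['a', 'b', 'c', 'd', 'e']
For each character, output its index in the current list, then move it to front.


MTF encoding:
'a': index 0 in ['a', 'b', 'c', 'd', 'e'] -> ['a', 'b', 'c', 'd', 'e']
'd': index 3 in ['a', 'b', 'c', 'd', 'e'] -> ['d', 'a', 'b', 'c', 'e']
'a': index 1 in ['d', 'a', 'b', 'c', 'e'] -> ['a', 'd', 'b', 'c', 'e']
'c': index 3 in ['a', 'd', 'b', 'c', 'e'] -> ['c', 'a', 'd', 'b', 'e']
'e': index 4 in ['c', 'a', 'd', 'b', 'e'] -> ['e', 'c', 'a', 'd', 'b']
'e': index 0 in ['e', 'c', 'a', 'd', 'b'] -> ['e', 'c', 'a', 'd', 'b']
'c': index 1 in ['e', 'c', 'a', 'd', 'b'] -> ['c', 'e', 'a', 'd', 'b']
'd': index 3 in ['c', 'e', 'a', 'd', 'b'] -> ['d', 'c', 'e', 'a', 'b']
'd': index 0 in ['d', 'c', 'e', 'a', 'b'] -> ['d', 'c', 'e', 'a', 'b']
'b': index 4 in ['d', 'c', 'e', 'a', 'b'] -> ['b', 'd', 'c', 'e', 'a']
'd': index 1 in ['b', 'd', 'c', 'e', 'a'] -> ['d', 'b', 'c', 'e', 'a']
'e': index 3 in ['d', 'b', 'c', 'e', 'a'] -> ['e', 'd', 'b', 'c', 'a']


Output: [0, 3, 1, 3, 4, 0, 1, 3, 0, 4, 1, 3]


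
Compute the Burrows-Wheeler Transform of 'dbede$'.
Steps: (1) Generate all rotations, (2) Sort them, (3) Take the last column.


Rotations (sorted):
  0: $dbede -> last char: e
  1: bede$d -> last char: d
  2: dbede$ -> last char: $
  3: de$dbe -> last char: e
  4: e$dbed -> last char: d
  5: ede$db -> last char: b


BWT = ed$edb


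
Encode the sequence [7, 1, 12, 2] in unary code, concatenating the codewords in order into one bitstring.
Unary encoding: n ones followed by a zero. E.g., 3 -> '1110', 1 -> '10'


Encode each number as n ones followed by a terminating 0:
  7 -> 11111110 (8 bits)
  1 -> 10 (2 bits)
  12 -> 1111111111110 (13 bits)
  2 -> 110 (3 bits)
Total length = 8 + 2 + 13 + 3 = 26 bits.

Unary([7, 1, 12, 2]) = 11111110101111111111110110 (26 bits)


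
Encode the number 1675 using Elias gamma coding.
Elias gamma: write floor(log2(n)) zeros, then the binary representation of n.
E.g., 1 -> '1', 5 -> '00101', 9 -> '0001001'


num_bits = floor(log2(1675)) + 1 = 11
leading_zeros = num_bits - 1 = 10
binary(1675) = 11010001011

Elias gamma(1675) = '0000000000' + '11010001011' = 000000000011010001011 (21 bits)


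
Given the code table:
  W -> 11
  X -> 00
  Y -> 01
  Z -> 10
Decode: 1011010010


Decoding:
10 -> Z
11 -> W
01 -> Y
00 -> X
10 -> Z


Result: ZWYXZ


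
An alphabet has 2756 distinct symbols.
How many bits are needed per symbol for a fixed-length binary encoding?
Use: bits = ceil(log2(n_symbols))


log2(2756) = 11.4284
Bracket: 2^11 = 2048 < 2756 <= 2^12 = 4096
So ceil(log2(2756)) = 12

bits = ceil(log2(2756)) = ceil(11.4284) = 12 bits


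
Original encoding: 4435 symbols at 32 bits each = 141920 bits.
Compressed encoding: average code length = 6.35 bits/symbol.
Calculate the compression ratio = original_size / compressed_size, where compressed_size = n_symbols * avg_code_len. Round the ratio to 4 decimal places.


original_size = n_symbols * orig_bits = 4435 * 32 = 141920 bits
compressed_size = n_symbols * avg_code_len = 4435 * 6.35 = 28162.25 bits
ratio = original_size / compressed_size = 141920 / 28162.25 = 5.0394

Compression ratio = 5.0394


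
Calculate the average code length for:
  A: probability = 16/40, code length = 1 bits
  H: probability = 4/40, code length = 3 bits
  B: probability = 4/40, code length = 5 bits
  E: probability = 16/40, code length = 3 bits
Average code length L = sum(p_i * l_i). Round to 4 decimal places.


Weighted contributions p_i * l_i:
  A: (16/40) * 1 = 16/40
  H: (4/40) * 3 = 12/40
  B: (4/40) * 5 = 20/40
  E: (16/40) * 3 = 48/40
Sum = (16 + 12 + 20 + 48)/40 = 96/40

L = 96/40 = 2.4000 bits/symbol


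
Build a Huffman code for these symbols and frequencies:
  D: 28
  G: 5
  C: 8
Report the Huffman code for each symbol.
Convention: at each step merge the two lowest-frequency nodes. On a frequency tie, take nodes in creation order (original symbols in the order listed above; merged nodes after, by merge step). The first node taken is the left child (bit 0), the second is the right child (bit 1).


Huffman tree construction:
Step 1: Merge G(5) + C(8) = 13
Step 2: Merge (G+C)(13) + D(28) = 41
Read each symbol's code off the tree from the root (left child = 0, right child = 1).

Codes:
  D: 1 (length 1)
  G: 00 (length 2)
  C: 01 (length 2)
Average code length: 54/41 = 1.3171 bits/symbol


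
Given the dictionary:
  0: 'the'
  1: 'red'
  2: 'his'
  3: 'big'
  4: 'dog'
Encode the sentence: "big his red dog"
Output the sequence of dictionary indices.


Look up each word in the dictionary:
  'big' -> 3
  'his' -> 2
  'red' -> 1
  'dog' -> 4

Encoded: [3, 2, 1, 4]


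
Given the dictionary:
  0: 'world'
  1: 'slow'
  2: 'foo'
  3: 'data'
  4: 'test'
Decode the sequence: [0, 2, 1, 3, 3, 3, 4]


Look up each index in the dictionary:
  0 -> 'world'
  2 -> 'foo'
  1 -> 'slow'
  3 -> 'data'
  3 -> 'data'
  3 -> 'data'
  4 -> 'test'

Decoded: "world foo slow data data data test"


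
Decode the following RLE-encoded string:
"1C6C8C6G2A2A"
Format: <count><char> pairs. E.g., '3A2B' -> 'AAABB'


Expanding each <count><char> pair:
  1C -> 'C'
  6C -> 'CCCCCC'
  8C -> 'CCCCCCCC'
  6G -> 'GGGGGG'
  2A -> 'AA'
  2A -> 'AA'

Decoded = CCCCCCCCCCCCCCCGGGGGGAAAA


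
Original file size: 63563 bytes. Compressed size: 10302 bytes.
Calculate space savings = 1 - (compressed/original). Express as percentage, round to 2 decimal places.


ratio = compressed/original = 10302/63563 = 0.162075
savings = 1 - ratio = 1 - 0.162075 = 0.837925
as a percentage: 0.837925 * 100 = 83.79%

Space savings = 1 - 10302/63563 = 83.79%


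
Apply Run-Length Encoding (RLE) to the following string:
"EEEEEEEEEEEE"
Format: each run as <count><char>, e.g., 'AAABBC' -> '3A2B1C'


Scanning runs left to right:
  i=0: run of 'E' x 12 -> '12E'

RLE = 12E


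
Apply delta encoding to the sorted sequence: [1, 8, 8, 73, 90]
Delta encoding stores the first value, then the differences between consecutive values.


First value: 1
Deltas:
  8 - 1 = 7
  8 - 8 = 0
  73 - 8 = 65
  90 - 73 = 17


Delta encoded: [1, 7, 0, 65, 17]


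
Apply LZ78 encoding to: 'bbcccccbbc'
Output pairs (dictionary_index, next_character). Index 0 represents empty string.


LZ78 encoding steps:
Dictionary: {0: ''}
Step 1: w='' (idx 0), next='b' -> output (0, 'b'), add 'b' as idx 1
Step 2: w='b' (idx 1), next='c' -> output (1, 'c'), add 'bc' as idx 2
Step 3: w='' (idx 0), next='c' -> output (0, 'c'), add 'c' as idx 3
Step 4: w='c' (idx 3), next='c' -> output (3, 'c'), add 'cc' as idx 4
Step 5: w='c' (idx 3), next='b' -> output (3, 'b'), add 'cb' as idx 5
Step 6: w='bc' (idx 2), end of input -> output (2, '')


Encoded: [(0, 'b'), (1, 'c'), (0, 'c'), (3, 'c'), (3, 'b'), (2, '')]


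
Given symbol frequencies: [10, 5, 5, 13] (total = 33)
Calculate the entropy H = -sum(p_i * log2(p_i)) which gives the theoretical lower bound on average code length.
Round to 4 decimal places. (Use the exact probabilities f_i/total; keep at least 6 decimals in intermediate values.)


Per-symbol terms -p_i * log2(p_i) with p_i = f_i/33:
  p = 10/33 = 0.303030: log2(p) = -1.722466, -p*log2(p) = 0.521959
  p = 5/33 = 0.151515: log2(p) = -2.722466, -p*log2(p) = 0.412495
  p = 5/33 = 0.151515: log2(p) = -2.722466, -p*log2(p) = 0.412495
  p = 13/33 = 0.393939: log2(p) = -1.343954, -p*log2(p) = 0.529437
H = 0.521959 + 0.412495 + 0.412495 + 0.529437 = 1.876386

H = 1.8764 bits/symbol


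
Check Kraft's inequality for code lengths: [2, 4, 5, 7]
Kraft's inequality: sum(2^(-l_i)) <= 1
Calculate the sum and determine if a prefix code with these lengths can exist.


Sum = 2^(-2) + 2^(-4) + 2^(-5) + 2^(-7)
    = 0.25 + 0.0625 + 0.03125 + 0.0078125
    = 45/128 = 0.3515625
Since 0.3515625 <= 1, Kraft's inequality IS satisfied.
A prefix code with these lengths CAN exist.

Kraft sum = 0.3515625. Satisfied.


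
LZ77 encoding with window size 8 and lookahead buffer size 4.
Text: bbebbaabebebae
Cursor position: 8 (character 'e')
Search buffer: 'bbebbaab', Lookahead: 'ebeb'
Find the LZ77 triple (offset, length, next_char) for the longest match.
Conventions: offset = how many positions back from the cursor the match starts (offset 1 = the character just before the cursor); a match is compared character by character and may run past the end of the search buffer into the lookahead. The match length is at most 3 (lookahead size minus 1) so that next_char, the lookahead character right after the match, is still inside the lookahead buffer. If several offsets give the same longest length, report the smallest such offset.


Try each offset into the search buffer:
  offset=1 (pos 7, char 'b'): match length 0
  offset=2 (pos 6, char 'a'): match length 0
  offset=3 (pos 5, char 'a'): match length 0
  offset=4 (pos 4, char 'b'): match length 0
  offset=5 (pos 3, char 'b'): match length 0
  offset=6 (pos 2, char 'e'): match length 2
  offset=7 (pos 1, char 'b'): match length 0
  offset=8 (pos 0, char 'b'): match length 0
Longest match has length 2 at offset 6.
next_char = character at position 8 + 2 = 10 -> 'e'

Best match: offset=6, length=2 (matching 'eb' starting at position 2)
LZ77 triple: (6, 2, 'e')


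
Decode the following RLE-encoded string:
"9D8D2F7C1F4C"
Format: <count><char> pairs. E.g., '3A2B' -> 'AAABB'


Expanding each <count><char> pair:
  9D -> 'DDDDDDDDD'
  8D -> 'DDDDDDDD'
  2F -> 'FF'
  7C -> 'CCCCCCC'
  1F -> 'F'
  4C -> 'CCCC'

Decoded = DDDDDDDDDDDDDDDDDFFCCCCCCCFCCCC


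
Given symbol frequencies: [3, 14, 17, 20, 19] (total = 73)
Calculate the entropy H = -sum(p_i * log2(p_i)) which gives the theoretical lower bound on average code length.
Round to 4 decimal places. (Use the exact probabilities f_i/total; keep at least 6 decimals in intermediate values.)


Per-symbol terms -p_i * log2(p_i) with p_i = f_i/73:
  p = 3/73 = 0.041096: log2(p) = -4.604862, -p*log2(p) = 0.189241
  p = 14/73 = 0.191781: log2(p) = -2.382470, -p*log2(p) = 0.456912
  p = 17/73 = 0.232877: log2(p) = -2.102362, -p*log2(p) = 0.489591
  p = 20/73 = 0.273973: log2(p) = -1.867896, -p*log2(p) = 0.511752
  p = 19/73 = 0.260274: log2(p) = -1.941897, -p*log2(p) = 0.505425
H = 0.189241 + 0.456912 + 0.489591 + 0.511752 + 0.505425 = 2.152921

H = 2.1529 bits/symbol


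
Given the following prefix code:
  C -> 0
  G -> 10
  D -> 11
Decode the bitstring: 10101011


Decoding step by step:
Bits 10 -> G
Bits 10 -> G
Bits 10 -> G
Bits 11 -> D


Decoded message: GGGD


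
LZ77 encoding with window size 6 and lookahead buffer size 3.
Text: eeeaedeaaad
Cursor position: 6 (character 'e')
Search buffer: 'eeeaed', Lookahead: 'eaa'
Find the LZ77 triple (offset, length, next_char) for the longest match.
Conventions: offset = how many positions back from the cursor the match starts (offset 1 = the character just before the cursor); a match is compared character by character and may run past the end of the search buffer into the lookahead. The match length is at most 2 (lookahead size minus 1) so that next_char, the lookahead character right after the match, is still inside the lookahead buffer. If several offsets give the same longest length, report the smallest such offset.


Try each offset into the search buffer:
  offset=1 (pos 5, char 'd'): match length 0
  offset=2 (pos 4, char 'e'): match length 1
  offset=3 (pos 3, char 'a'): match length 0
  offset=4 (pos 2, char 'e'): match length 2
  offset=5 (pos 1, char 'e'): match length 1
  offset=6 (pos 0, char 'e'): match length 1
Longest match has length 2 at offset 4.
next_char = character at position 6 + 2 = 8 -> 'a'

Best match: offset=4, length=2 (matching 'ea' starting at position 2)
LZ77 triple: (4, 2, 'a')


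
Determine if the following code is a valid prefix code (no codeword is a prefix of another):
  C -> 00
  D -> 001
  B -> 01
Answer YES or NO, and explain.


Checking each pair (does one codeword prefix another?):
  C='00' vs D='001': prefix -- VIOLATION

NO -- this is NOT a valid prefix code. C (00) is a prefix of D (001).


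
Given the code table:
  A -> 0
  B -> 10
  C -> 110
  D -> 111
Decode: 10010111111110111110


Decoding:
10 -> B
0 -> A
10 -> B
111 -> D
111 -> D
110 -> C
111 -> D
110 -> C


Result: BABDDCDC


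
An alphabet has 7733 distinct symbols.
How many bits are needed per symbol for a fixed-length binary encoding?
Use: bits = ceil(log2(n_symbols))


log2(7733) = 12.9168
Bracket: 2^12 = 4096 < 7733 <= 2^13 = 8192
So ceil(log2(7733)) = 13

bits = ceil(log2(7733)) = ceil(12.9168) = 13 bits


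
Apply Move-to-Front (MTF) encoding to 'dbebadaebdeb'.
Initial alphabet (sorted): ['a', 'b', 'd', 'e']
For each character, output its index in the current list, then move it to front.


MTF encoding:
'd': index 2 in ['a', 'b', 'd', 'e'] -> ['d', 'a', 'b', 'e']
'b': index 2 in ['d', 'a', 'b', 'e'] -> ['b', 'd', 'a', 'e']
'e': index 3 in ['b', 'd', 'a', 'e'] -> ['e', 'b', 'd', 'a']
'b': index 1 in ['e', 'b', 'd', 'a'] -> ['b', 'e', 'd', 'a']
'a': index 3 in ['b', 'e', 'd', 'a'] -> ['a', 'b', 'e', 'd']
'd': index 3 in ['a', 'b', 'e', 'd'] -> ['d', 'a', 'b', 'e']
'a': index 1 in ['d', 'a', 'b', 'e'] -> ['a', 'd', 'b', 'e']
'e': index 3 in ['a', 'd', 'b', 'e'] -> ['e', 'a', 'd', 'b']
'b': index 3 in ['e', 'a', 'd', 'b'] -> ['b', 'e', 'a', 'd']
'd': index 3 in ['b', 'e', 'a', 'd'] -> ['d', 'b', 'e', 'a']
'e': index 2 in ['d', 'b', 'e', 'a'] -> ['e', 'd', 'b', 'a']
'b': index 2 in ['e', 'd', 'b', 'a'] -> ['b', 'e', 'd', 'a']


Output: [2, 2, 3, 1, 3, 3, 1, 3, 3, 3, 2, 2]


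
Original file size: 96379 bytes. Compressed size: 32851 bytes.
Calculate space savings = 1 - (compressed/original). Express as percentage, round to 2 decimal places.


ratio = compressed/original = 32851/96379 = 0.340852
savings = 1 - ratio = 1 - 0.340852 = 0.659148
as a percentage: 0.659148 * 100 = 65.91%

Space savings = 1 - 32851/96379 = 65.91%


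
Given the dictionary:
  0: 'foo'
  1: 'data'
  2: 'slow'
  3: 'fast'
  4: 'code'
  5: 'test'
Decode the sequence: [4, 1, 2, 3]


Look up each index in the dictionary:
  4 -> 'code'
  1 -> 'data'
  2 -> 'slow'
  3 -> 'fast'

Decoded: "code data slow fast"


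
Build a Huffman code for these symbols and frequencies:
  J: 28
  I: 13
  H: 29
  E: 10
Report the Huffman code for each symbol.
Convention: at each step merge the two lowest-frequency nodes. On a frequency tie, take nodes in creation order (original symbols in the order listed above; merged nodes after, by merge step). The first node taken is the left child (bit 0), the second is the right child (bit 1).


Huffman tree construction:
Step 1: Merge E(10) + I(13) = 23
Step 2: Merge (E+I)(23) + J(28) = 51
Step 3: Merge H(29) + ((E+I)+J)(51) = 80
Read each symbol's code off the tree from the root (left child = 0, right child = 1).

Codes:
  J: 11 (length 2)
  I: 101 (length 3)
  H: 0 (length 1)
  E: 100 (length 3)
Average code length: 154/80 = 1.9250 bits/symbol


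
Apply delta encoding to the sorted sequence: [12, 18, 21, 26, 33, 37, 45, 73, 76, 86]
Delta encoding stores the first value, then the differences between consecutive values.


First value: 12
Deltas:
  18 - 12 = 6
  21 - 18 = 3
  26 - 21 = 5
  33 - 26 = 7
  37 - 33 = 4
  45 - 37 = 8
  73 - 45 = 28
  76 - 73 = 3
  86 - 76 = 10


Delta encoded: [12, 6, 3, 5, 7, 4, 8, 28, 3, 10]


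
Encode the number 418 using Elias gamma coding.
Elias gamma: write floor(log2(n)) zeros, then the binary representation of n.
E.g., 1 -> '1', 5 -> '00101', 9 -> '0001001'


num_bits = floor(log2(418)) + 1 = 9
leading_zeros = num_bits - 1 = 8
binary(418) = 110100010

Elias gamma(418) = '00000000' + '110100010' = 00000000110100010 (17 bits)


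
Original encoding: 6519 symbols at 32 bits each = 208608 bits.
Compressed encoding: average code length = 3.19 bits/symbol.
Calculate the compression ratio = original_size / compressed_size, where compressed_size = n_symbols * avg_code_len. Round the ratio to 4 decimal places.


original_size = n_symbols * orig_bits = 6519 * 32 = 208608 bits
compressed_size = n_symbols * avg_code_len = 6519 * 3.19 = 20795.61 bits
ratio = original_size / compressed_size = 208608 / 20795.61 = 10.0313

Compression ratio = 10.0313


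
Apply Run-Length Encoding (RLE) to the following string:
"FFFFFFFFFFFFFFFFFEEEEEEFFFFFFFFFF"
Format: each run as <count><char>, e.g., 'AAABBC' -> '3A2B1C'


Scanning runs left to right:
  i=0: run of 'F' x 17 -> '17F'
  i=17: run of 'E' x 6 -> '6E'
  i=23: run of 'F' x 10 -> '10F'

RLE = 17F6E10F


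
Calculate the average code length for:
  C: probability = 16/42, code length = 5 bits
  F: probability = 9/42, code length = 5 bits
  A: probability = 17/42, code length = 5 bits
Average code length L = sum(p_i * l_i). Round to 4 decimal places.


Weighted contributions p_i * l_i:
  C: (16/42) * 5 = 80/42
  F: (9/42) * 5 = 45/42
  A: (17/42) * 5 = 85/42
Sum = (80 + 45 + 85)/42 = 210/42

L = 210/42 = 5.0000 bits/symbol


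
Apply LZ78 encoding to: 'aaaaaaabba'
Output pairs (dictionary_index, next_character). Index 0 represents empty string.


LZ78 encoding steps:
Dictionary: {0: ''}
Step 1: w='' (idx 0), next='a' -> output (0, 'a'), add 'a' as idx 1
Step 2: w='a' (idx 1), next='a' -> output (1, 'a'), add 'aa' as idx 2
Step 3: w='aa' (idx 2), next='a' -> output (2, 'a'), add 'aaa' as idx 3
Step 4: w='a' (idx 1), next='b' -> output (1, 'b'), add 'ab' as idx 4
Step 5: w='' (idx 0), next='b' -> output (0, 'b'), add 'b' as idx 5
Step 6: w='a' (idx 1), end of input -> output (1, '')


Encoded: [(0, 'a'), (1, 'a'), (2, 'a'), (1, 'b'), (0, 'b'), (1, '')]


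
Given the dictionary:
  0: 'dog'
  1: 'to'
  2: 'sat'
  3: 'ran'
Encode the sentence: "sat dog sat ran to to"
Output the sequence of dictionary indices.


Look up each word in the dictionary:
  'sat' -> 2
  'dog' -> 0
  'sat' -> 2
  'ran' -> 3
  'to' -> 1
  'to' -> 1

Encoded: [2, 0, 2, 3, 1, 1]


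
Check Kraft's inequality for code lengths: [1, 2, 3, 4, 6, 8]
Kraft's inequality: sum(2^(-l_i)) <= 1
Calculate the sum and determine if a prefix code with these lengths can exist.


Sum = 2^(-1) + 2^(-2) + 2^(-3) + 2^(-4) + 2^(-6) + 2^(-8)
    = 0.5 + 0.25 + 0.125 + 0.0625 + 0.015625 + 0.00390625
    = 245/256 = 0.95703125
Since 0.95703125 <= 1, Kraft's inequality IS satisfied.
A prefix code with these lengths CAN exist.

Kraft sum = 0.95703125. Satisfied.


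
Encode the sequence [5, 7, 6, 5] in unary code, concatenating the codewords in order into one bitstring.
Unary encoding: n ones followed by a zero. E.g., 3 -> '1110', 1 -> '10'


Encode each number as n ones followed by a terminating 0:
  5 -> 111110 (6 bits)
  7 -> 11111110 (8 bits)
  6 -> 1111110 (7 bits)
  5 -> 111110 (6 bits)
Total length = 6 + 8 + 7 + 6 = 27 bits.

Unary([5, 7, 6, 5]) = 111110111111101111110111110 (27 bits)


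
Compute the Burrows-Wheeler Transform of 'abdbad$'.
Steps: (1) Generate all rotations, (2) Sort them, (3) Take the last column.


Rotations (sorted):
  0: $abdbad -> last char: d
  1: abdbad$ -> last char: $
  2: ad$abdb -> last char: b
  3: bad$abd -> last char: d
  4: bdbad$a -> last char: a
  5: d$abdba -> last char: a
  6: dbad$ab -> last char: b


BWT = d$bdaab


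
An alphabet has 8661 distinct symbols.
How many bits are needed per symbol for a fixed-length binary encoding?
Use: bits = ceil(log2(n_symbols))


log2(8661) = 13.0803
Bracket: 2^13 = 8192 < 8661 <= 2^14 = 16384
So ceil(log2(8661)) = 14

bits = ceil(log2(8661)) = ceil(13.0803) = 14 bits


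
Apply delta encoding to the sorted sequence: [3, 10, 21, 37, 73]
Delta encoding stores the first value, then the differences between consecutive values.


First value: 3
Deltas:
  10 - 3 = 7
  21 - 10 = 11
  37 - 21 = 16
  73 - 37 = 36


Delta encoded: [3, 7, 11, 16, 36]


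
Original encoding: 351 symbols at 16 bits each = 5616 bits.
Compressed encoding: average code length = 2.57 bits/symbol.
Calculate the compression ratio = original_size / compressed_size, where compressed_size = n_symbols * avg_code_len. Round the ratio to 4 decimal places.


original_size = n_symbols * orig_bits = 351 * 16 = 5616 bits
compressed_size = n_symbols * avg_code_len = 351 * 2.57 = 902.07 bits
ratio = original_size / compressed_size = 5616 / 902.07 = 6.2257

Compression ratio = 6.2257


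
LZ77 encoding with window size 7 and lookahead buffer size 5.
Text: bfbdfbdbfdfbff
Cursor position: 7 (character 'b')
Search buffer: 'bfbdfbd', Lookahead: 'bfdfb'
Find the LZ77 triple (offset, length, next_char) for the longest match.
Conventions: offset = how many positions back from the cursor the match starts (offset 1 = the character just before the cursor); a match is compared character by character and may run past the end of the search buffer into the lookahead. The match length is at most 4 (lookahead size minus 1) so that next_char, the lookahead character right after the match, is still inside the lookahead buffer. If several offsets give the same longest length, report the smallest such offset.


Try each offset into the search buffer:
  offset=1 (pos 6, char 'd'): match length 0
  offset=2 (pos 5, char 'b'): match length 1
  offset=3 (pos 4, char 'f'): match length 0
  offset=4 (pos 3, char 'd'): match length 0
  offset=5 (pos 2, char 'b'): match length 1
  offset=6 (pos 1, char 'f'): match length 0
  offset=7 (pos 0, char 'b'): match length 2
Longest match has length 2 at offset 7.
next_char = character at position 7 + 2 = 9 -> 'd'

Best match: offset=7, length=2 (matching 'bf' starting at position 0)
LZ77 triple: (7, 2, 'd')


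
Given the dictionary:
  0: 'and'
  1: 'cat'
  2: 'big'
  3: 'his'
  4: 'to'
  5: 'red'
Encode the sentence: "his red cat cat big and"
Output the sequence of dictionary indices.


Look up each word in the dictionary:
  'his' -> 3
  'red' -> 5
  'cat' -> 1
  'cat' -> 1
  'big' -> 2
  'and' -> 0

Encoded: [3, 5, 1, 1, 2, 0]


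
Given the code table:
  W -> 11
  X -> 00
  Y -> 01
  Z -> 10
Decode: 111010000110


Decoding:
11 -> W
10 -> Z
10 -> Z
00 -> X
01 -> Y
10 -> Z


Result: WZZXYZ


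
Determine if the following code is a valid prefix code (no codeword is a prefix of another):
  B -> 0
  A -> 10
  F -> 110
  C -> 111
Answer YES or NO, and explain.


Checking each pair (does one codeword prefix another?):
  B='0' vs A='10': no prefix
  B='0' vs F='110': no prefix
  B='0' vs C='111': no prefix
  A='10' vs B='0': no prefix
  A='10' vs F='110': no prefix
  A='10' vs C='111': no prefix
  F='110' vs B='0': no prefix
  F='110' vs A='10': no prefix
  F='110' vs C='111': no prefix
  C='111' vs B='0': no prefix
  C='111' vs A='10': no prefix
  C='111' vs F='110': no prefix
No violation found over all pairs.

YES -- this is a valid prefix code. No codeword is a prefix of any other codeword.


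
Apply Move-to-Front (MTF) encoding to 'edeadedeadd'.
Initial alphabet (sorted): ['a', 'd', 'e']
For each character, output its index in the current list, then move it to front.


MTF encoding:
'e': index 2 in ['a', 'd', 'e'] -> ['e', 'a', 'd']
'd': index 2 in ['e', 'a', 'd'] -> ['d', 'e', 'a']
'e': index 1 in ['d', 'e', 'a'] -> ['e', 'd', 'a']
'a': index 2 in ['e', 'd', 'a'] -> ['a', 'e', 'd']
'd': index 2 in ['a', 'e', 'd'] -> ['d', 'a', 'e']
'e': index 2 in ['d', 'a', 'e'] -> ['e', 'd', 'a']
'd': index 1 in ['e', 'd', 'a'] -> ['d', 'e', 'a']
'e': index 1 in ['d', 'e', 'a'] -> ['e', 'd', 'a']
'a': index 2 in ['e', 'd', 'a'] -> ['a', 'e', 'd']
'd': index 2 in ['a', 'e', 'd'] -> ['d', 'a', 'e']
'd': index 0 in ['d', 'a', 'e'] -> ['d', 'a', 'e']


Output: [2, 2, 1, 2, 2, 2, 1, 1, 2, 2, 0]


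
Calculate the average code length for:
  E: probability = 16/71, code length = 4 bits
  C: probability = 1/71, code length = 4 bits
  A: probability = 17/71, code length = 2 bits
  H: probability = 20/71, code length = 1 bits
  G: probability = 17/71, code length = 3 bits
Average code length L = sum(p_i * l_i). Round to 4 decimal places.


Weighted contributions p_i * l_i:
  E: (16/71) * 4 = 64/71
  C: (1/71) * 4 = 4/71
  A: (17/71) * 2 = 34/71
  H: (20/71) * 1 = 20/71
  G: (17/71) * 3 = 51/71
Sum = (64 + 4 + 34 + 20 + 51)/71 = 173/71

L = 173/71 = 2.4366 bits/symbol


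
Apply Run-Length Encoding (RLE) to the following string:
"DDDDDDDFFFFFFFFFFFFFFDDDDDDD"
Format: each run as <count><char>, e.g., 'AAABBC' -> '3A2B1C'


Scanning runs left to right:
  i=0: run of 'D' x 7 -> '7D'
  i=7: run of 'F' x 14 -> '14F'
  i=21: run of 'D' x 7 -> '7D'

RLE = 7D14F7D


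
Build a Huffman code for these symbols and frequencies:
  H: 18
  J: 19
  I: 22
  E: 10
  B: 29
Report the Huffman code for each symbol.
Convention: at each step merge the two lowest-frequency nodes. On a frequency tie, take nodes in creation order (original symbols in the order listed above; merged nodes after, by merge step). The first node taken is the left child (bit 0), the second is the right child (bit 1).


Huffman tree construction:
Step 1: Merge E(10) + H(18) = 28
Step 2: Merge J(19) + I(22) = 41
Step 3: Merge (E+H)(28) + B(29) = 57
Step 4: Merge (J+I)(41) + ((E+H)+B)(57) = 98
Read each symbol's code off the tree from the root (left child = 0, right child = 1).

Codes:
  H: 101 (length 3)
  J: 00 (length 2)
  I: 01 (length 2)
  E: 100 (length 3)
  B: 11 (length 2)
Average code length: 224/98 = 2.2857 bits/symbol


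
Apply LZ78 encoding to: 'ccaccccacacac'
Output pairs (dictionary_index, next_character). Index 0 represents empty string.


LZ78 encoding steps:
Dictionary: {0: ''}
Step 1: w='' (idx 0), next='c' -> output (0, 'c'), add 'c' as idx 1
Step 2: w='c' (idx 1), next='a' -> output (1, 'a'), add 'ca' as idx 2
Step 3: w='c' (idx 1), next='c' -> output (1, 'c'), add 'cc' as idx 3
Step 4: w='cc' (idx 3), next='a' -> output (3, 'a'), add 'cca' as idx 4
Step 5: w='ca' (idx 2), next='c' -> output (2, 'c'), add 'cac' as idx 5
Step 6: w='' (idx 0), next='a' -> output (0, 'a'), add 'a' as idx 6
Step 7: w='c' (idx 1), end of input -> output (1, '')


Encoded: [(0, 'c'), (1, 'a'), (1, 'c'), (3, 'a'), (2, 'c'), (0, 'a'), (1, '')]


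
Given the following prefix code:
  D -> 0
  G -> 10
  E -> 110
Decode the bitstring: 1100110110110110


Decoding step by step:
Bits 110 -> E
Bits 0 -> D
Bits 110 -> E
Bits 110 -> E
Bits 110 -> E
Bits 110 -> E


Decoded message: EDEEEE


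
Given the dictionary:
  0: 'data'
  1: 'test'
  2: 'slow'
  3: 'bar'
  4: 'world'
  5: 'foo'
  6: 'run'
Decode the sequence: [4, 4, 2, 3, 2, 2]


Look up each index in the dictionary:
  4 -> 'world'
  4 -> 'world'
  2 -> 'slow'
  3 -> 'bar'
  2 -> 'slow'
  2 -> 'slow'

Decoded: "world world slow bar slow slow"


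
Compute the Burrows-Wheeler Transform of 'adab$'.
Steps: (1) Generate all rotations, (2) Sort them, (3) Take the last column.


Rotations (sorted):
  0: $adab -> last char: b
  1: ab$ad -> last char: d
  2: adab$ -> last char: $
  3: b$ada -> last char: a
  4: dab$a -> last char: a


BWT = bd$aa


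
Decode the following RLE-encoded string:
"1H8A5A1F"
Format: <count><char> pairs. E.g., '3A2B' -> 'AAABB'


Expanding each <count><char> pair:
  1H -> 'H'
  8A -> 'AAAAAAAA'
  5A -> 'AAAAA'
  1F -> 'F'

Decoded = HAAAAAAAAAAAAAF


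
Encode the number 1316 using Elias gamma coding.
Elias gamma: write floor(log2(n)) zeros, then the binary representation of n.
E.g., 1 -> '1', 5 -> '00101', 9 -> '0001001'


num_bits = floor(log2(1316)) + 1 = 11
leading_zeros = num_bits - 1 = 10
binary(1316) = 10100100100

Elias gamma(1316) = '0000000000' + '10100100100' = 000000000010100100100 (21 bits)


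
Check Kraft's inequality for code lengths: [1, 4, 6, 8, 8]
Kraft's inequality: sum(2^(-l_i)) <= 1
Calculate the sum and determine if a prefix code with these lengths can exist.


Sum = 2^(-1) + 2^(-4) + 2^(-6) + 2^(-8) + 2^(-8)
    = 0.5 + 0.0625 + 0.015625 + 0.00390625 + 0.00390625
    = 150/256 = 0.5859375
Since 0.5859375 <= 1, Kraft's inequality IS satisfied.
A prefix code with these lengths CAN exist.

Kraft sum = 0.5859375. Satisfied.


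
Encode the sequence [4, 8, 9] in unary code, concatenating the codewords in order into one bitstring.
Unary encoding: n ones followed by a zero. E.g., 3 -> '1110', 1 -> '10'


Encode each number as n ones followed by a terminating 0:
  4 -> 11110 (5 bits)
  8 -> 111111110 (9 bits)
  9 -> 1111111110 (10 bits)
Total length = 5 + 9 + 10 = 24 bits.

Unary([4, 8, 9]) = 111101111111101111111110 (24 bits)


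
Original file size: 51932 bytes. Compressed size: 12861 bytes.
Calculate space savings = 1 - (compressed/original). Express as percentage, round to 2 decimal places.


ratio = compressed/original = 12861/51932 = 0.247651
savings = 1 - ratio = 1 - 0.247651 = 0.752349
as a percentage: 0.752349 * 100 = 75.23%

Space savings = 1 - 12861/51932 = 75.23%


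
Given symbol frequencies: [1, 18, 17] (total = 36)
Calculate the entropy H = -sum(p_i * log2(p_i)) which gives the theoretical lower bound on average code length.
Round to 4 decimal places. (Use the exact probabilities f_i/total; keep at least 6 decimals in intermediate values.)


Per-symbol terms -p_i * log2(p_i) with p_i = f_i/36:
  p = 1/36 = 0.027778: log2(p) = -5.169925, -p*log2(p) = 0.143609
  p = 18/36 = 0.500000: log2(p) = -1.000000, -p*log2(p) = 0.500000
  p = 17/36 = 0.472222: log2(p) = -1.082462, -p*log2(p) = 0.511163
H = 0.143609 + 0.500000 + 0.511163 = 1.154772

H = 1.1548 bits/symbol


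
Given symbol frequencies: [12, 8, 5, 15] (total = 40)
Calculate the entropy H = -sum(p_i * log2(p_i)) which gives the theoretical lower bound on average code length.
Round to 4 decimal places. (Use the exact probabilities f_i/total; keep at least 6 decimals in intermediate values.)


Per-symbol terms -p_i * log2(p_i) with p_i = f_i/40:
  p = 12/40 = 0.300000: log2(p) = -1.736966, -p*log2(p) = 0.521090
  p = 8/40 = 0.200000: log2(p) = -2.321928, -p*log2(p) = 0.464386
  p = 5/40 = 0.125000: log2(p) = -3.000000, -p*log2(p) = 0.375000
  p = 15/40 = 0.375000: log2(p) = -1.415037, -p*log2(p) = 0.530639
H = 0.521090 + 0.464386 + 0.375000 + 0.530639 = 1.891115

H = 1.8911 bits/symbol


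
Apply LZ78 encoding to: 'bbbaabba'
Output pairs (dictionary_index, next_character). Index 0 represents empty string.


LZ78 encoding steps:
Dictionary: {0: ''}
Step 1: w='' (idx 0), next='b' -> output (0, 'b'), add 'b' as idx 1
Step 2: w='b' (idx 1), next='b' -> output (1, 'b'), add 'bb' as idx 2
Step 3: w='' (idx 0), next='a' -> output (0, 'a'), add 'a' as idx 3
Step 4: w='a' (idx 3), next='b' -> output (3, 'b'), add 'ab' as idx 4
Step 5: w='b' (idx 1), next='a' -> output (1, 'a'), add 'ba' as idx 5


Encoded: [(0, 'b'), (1, 'b'), (0, 'a'), (3, 'b'), (1, 'a')]


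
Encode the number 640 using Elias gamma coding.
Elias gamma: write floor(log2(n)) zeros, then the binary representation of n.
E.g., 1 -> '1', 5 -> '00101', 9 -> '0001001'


num_bits = floor(log2(640)) + 1 = 10
leading_zeros = num_bits - 1 = 9
binary(640) = 1010000000

Elias gamma(640) = '000000000' + '1010000000' = 0000000001010000000 (19 bits)


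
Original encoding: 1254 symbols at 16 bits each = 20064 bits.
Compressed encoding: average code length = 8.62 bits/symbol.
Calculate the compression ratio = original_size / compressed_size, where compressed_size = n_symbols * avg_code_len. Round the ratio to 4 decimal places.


original_size = n_symbols * orig_bits = 1254 * 16 = 20064 bits
compressed_size = n_symbols * avg_code_len = 1254 * 8.62 = 10809.48 bits
ratio = original_size / compressed_size = 20064 / 10809.48 = 1.8561

Compression ratio = 1.8561
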